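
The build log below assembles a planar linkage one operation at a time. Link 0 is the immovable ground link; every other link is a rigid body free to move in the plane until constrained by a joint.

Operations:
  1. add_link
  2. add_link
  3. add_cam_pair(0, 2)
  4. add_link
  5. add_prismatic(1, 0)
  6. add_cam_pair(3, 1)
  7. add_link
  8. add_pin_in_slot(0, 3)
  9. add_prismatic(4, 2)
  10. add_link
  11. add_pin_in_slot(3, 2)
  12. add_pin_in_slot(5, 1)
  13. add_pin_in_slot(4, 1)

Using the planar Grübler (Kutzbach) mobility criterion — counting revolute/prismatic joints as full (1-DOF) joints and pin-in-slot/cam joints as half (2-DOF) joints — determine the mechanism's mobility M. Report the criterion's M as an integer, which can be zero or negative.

M = 5

ground; <1,0,0>
#1 <2,0,0>
#2 <3,0,0>
C:0↔2 J2 <3,0,1>
#3 <4,0,1>
P:1↔0 J1 <4,1,1>
C:3↔1 J2 <4,1,2>
#4 <5,1,2>
PS:0↔3 J2 <5,1,3>
P:4↔2 J1 <5,2,3>
#5 <6,2,3>
PS:3↔2 J2 <6,2,4>
PS:5↔1 J2 <6,2,5>
PS:4↔1 J2 <6,2,6>
3×5 − 2×2 − 1×6 = 5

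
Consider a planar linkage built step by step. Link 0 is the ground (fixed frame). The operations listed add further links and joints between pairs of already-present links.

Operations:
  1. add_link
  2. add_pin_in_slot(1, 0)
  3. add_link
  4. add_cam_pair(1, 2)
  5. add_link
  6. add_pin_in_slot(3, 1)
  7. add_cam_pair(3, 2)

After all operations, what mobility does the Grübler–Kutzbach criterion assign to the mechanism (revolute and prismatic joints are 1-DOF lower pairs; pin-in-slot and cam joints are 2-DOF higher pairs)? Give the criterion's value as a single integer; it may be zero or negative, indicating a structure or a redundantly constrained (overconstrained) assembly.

[1;0;0] (link 0 is ground)
L+ [2;0;0]
PS(1,0)∈J2 [2;0;1]
L+ [3;0;1]
C(1,2)∈J2 [3;0;2]
L+ [4;0;2]
PS(3,1)∈J2 [4;0;3]
C(3,2)∈J2 [4;0;4]
mobility = 9 − 0 − 4 = 5

M = 5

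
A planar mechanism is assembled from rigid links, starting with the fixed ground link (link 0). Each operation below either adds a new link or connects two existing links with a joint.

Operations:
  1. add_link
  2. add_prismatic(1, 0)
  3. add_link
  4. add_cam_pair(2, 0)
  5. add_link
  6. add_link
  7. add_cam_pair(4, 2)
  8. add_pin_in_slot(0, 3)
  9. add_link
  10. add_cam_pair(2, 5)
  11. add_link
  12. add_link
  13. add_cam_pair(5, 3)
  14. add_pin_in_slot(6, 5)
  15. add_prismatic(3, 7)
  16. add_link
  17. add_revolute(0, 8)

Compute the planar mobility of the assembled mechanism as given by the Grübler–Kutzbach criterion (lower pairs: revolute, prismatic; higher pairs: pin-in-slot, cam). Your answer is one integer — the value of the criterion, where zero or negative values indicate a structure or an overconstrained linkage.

ground; <1,0,0>
#1 <2,0,0>
P:1↔0 J1 <2,1,0>
#2 <3,1,0>
C:2↔0 J2 <3,1,1>
#3 <4,1,1>
#4 <5,1,1>
C:4↔2 J2 <5,1,2>
PS:0↔3 J2 <5,1,3>
#5 <6,1,3>
C:2↔5 J2 <6,1,4>
#6 <7,1,4>
#7 <8,1,4>
C:5↔3 J2 <8,1,5>
PS:6↔5 J2 <8,1,6>
P:3↔7 J1 <8,2,6>
#8 <9,2,6>
R:0↔8 J1 <9,3,6>
3×8 − 2×3 − 1×6 = 12

M = 12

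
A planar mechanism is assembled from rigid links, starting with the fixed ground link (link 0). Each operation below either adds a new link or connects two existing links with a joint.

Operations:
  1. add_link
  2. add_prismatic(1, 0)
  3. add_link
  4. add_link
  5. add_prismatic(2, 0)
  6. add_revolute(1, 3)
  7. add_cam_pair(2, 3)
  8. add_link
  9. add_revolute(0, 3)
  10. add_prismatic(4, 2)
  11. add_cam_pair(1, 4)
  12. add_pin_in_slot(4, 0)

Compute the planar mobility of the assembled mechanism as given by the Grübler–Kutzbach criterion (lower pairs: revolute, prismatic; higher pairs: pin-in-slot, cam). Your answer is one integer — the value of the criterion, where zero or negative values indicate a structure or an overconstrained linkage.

L=1 J1=0 J2=0
add link → L=2 J1=0 J2=0
P@1,0 dof=1 J1 → L=2 J1=1 J2=0
add link → L=3 J1=1 J2=0
add link → L=4 J1=1 J2=0
P@2,0 dof=1 J1 → L=4 J1=2 J2=0
R@1,3 dof=1 J1 → L=4 J1=3 J2=0
C@2,3 dof=2 J2 → L=4 J1=3 J2=1
add link → L=5 J1=3 J2=1
R@0,3 dof=1 J1 → L=5 J1=4 J2=1
P@4,2 dof=1 J1 → L=5 J1=5 J2=1
C@1,4 dof=2 J2 → L=5 J1=5 J2=2
PS@4,0 dof=2 J2 → L=5 J1=5 J2=3
M=3(L−1)−2J1−J2=3·4−2·5−3=-1

M = -1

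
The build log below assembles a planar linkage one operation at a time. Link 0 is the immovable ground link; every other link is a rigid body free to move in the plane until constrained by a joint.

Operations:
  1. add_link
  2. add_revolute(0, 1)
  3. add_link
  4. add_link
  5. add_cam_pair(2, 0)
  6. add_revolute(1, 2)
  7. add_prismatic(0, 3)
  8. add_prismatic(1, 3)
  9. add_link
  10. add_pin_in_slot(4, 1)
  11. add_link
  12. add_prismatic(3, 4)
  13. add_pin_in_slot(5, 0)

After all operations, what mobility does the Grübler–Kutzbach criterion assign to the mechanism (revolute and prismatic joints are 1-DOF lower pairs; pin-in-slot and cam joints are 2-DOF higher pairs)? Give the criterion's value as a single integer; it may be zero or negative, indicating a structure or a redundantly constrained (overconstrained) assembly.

L=1 J1=0 J2=0
add link → L=2 J1=0 J2=0
R@0,1 dof=1 J1 → L=2 J1=1 J2=0
add link → L=3 J1=1 J2=0
add link → L=4 J1=1 J2=0
C@2,0 dof=2 J2 → L=4 J1=1 J2=1
R@1,2 dof=1 J1 → L=4 J1=2 J2=1
P@0,3 dof=1 J1 → L=4 J1=3 J2=1
P@1,3 dof=1 J1 → L=4 J1=4 J2=1
add link → L=5 J1=4 J2=1
PS@4,1 dof=2 J2 → L=5 J1=4 J2=2
add link → L=6 J1=4 J2=2
P@3,4 dof=1 J1 → L=6 J1=5 J2=2
PS@5,0 dof=2 J2 → L=6 J1=5 J2=3
M=3(L−1)−2J1−J2=3·5−2·5−3=2

M = 2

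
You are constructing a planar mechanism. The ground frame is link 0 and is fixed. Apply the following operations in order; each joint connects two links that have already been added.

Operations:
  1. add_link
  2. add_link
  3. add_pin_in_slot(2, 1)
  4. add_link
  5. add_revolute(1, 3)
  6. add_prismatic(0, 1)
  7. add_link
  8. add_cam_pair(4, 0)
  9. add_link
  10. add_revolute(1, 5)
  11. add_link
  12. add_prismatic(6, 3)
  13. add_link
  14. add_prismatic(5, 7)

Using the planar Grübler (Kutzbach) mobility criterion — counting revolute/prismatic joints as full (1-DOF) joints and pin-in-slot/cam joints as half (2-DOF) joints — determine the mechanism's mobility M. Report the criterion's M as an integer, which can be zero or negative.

M = 9

ground; <1,0,0>
#1 <2,0,0>
#2 <3,0,0>
PS:2↔1 J2 <3,0,1>
#3 <4,0,1>
R:1↔3 J1 <4,1,1>
P:0↔1 J1 <4,2,1>
#4 <5,2,1>
C:4↔0 J2 <5,2,2>
#5 <6,2,2>
R:1↔5 J1 <6,3,2>
#6 <7,3,2>
P:6↔3 J1 <7,4,2>
#7 <8,4,2>
P:5↔7 J1 <8,5,2>
3×7 − 2×5 − 1×2 = 9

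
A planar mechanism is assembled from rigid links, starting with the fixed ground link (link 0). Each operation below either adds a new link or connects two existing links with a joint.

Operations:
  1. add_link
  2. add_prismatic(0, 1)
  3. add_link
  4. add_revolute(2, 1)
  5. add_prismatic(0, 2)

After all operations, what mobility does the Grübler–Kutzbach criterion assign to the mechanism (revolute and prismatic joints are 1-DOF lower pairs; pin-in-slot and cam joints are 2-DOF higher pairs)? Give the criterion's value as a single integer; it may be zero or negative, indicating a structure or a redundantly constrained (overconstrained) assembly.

[1;0;0] (link 0 is ground)
L+ [2;0;0]
P(0,1)∈J1 [2;1;0]
L+ [3;1;0]
R(2,1)∈J1 [3;2;0]
P(0,2)∈J1 [3;3;0]
mobility = 6 − 6 − 0 = 0

M = 0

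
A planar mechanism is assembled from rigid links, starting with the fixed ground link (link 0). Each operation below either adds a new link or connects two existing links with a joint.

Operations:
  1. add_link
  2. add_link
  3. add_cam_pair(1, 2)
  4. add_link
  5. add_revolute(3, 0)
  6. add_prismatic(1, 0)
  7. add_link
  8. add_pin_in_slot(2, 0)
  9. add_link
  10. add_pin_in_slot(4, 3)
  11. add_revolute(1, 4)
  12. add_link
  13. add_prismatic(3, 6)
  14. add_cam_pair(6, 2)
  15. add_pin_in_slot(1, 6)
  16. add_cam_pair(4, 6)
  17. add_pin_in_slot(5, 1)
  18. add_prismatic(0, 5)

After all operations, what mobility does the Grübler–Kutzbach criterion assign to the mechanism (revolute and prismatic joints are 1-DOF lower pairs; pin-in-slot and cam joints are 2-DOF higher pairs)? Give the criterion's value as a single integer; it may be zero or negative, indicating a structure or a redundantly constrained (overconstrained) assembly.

[1;0;0] (link 0 is ground)
L+ [2;0;0]
L+ [3;0;0]
C(1,2)∈J2 [3;0;1]
L+ [4;0;1]
R(3,0)∈J1 [4;1;1]
P(1,0)∈J1 [4;2;1]
L+ [5;2;1]
PS(2,0)∈J2 [5;2;2]
L+ [6;2;2]
PS(4,3)∈J2 [6;2;3]
R(1,4)∈J1 [6;3;3]
L+ [7;3;3]
P(3,6)∈J1 [7;4;3]
C(6,2)∈J2 [7;4;4]
PS(1,6)∈J2 [7;4;5]
C(4,6)∈J2 [7;4;6]
PS(5,1)∈J2 [7;4;7]
P(0,5)∈J1 [7;5;7]
mobility = 18 − 10 − 7 = 1

M = 1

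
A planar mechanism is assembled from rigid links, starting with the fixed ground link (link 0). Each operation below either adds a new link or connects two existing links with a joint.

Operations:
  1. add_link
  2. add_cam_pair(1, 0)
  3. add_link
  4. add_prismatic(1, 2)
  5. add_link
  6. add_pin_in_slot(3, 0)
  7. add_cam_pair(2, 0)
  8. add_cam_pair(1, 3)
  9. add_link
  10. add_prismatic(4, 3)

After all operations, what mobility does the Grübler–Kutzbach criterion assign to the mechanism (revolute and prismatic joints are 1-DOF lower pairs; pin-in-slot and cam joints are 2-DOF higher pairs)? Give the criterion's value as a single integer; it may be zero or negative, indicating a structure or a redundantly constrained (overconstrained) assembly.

(L,J1,J2)=(1,0,0); link0 fixed
link1: (2,0,0)
C 1-0 [J2]: (2,0,1)
link2: (3,0,1)
P 1-2 [J1]: (3,1,1)
link3: (4,1,1)
PS 3-0 [J2]: (4,1,2)
C 2-0 [J2]: (4,1,3)
C 1-3 [J2]: (4,1,4)
link4: (5,1,4)
P 4-3 [J1]: (5,2,4)
Grübler: 3·4 − 2·2 − 4 = 4

M = 4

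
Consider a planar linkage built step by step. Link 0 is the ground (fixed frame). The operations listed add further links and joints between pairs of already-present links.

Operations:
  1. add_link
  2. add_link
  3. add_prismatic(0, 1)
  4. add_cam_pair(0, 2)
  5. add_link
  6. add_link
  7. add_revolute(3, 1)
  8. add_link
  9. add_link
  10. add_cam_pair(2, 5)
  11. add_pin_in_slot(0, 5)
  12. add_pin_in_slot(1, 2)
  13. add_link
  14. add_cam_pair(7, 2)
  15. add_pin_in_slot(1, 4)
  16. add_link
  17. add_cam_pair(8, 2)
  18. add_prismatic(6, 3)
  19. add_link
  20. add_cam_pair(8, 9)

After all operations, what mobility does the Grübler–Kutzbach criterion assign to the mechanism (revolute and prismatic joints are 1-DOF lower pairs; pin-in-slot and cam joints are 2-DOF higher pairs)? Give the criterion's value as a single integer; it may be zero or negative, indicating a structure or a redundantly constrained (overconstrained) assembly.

M = 13

link 0 = ground. State L|J1|J2 = 1|0|0
+link1  2|0|0
+link2  3|0|0
P(0,1) f=1→J1  3|1|0
C(0,2) f=2→J2  3|1|1
+link3  4|1|1
+link4  5|1|1
R(3,1) f=1→J1  5|2|1
+link5  6|2|1
+link6  7|2|1
C(2,5) f=2→J2  7|2|2
PS(0,5) f=2→J2  7|2|3
PS(1,2) f=2→J2  7|2|4
+link7  8|2|4
C(7,2) f=2→J2  8|2|5
PS(1,4) f=2→J2  8|2|6
+link8  9|2|6
C(8,2) f=2→J2  9|2|7
P(6,3) f=1→J1  9|3|7
+link9  10|3|7
C(8,9) f=2→J2  10|3|8
M = 3(10−1)−2·3−8 = 27−6−8 = 13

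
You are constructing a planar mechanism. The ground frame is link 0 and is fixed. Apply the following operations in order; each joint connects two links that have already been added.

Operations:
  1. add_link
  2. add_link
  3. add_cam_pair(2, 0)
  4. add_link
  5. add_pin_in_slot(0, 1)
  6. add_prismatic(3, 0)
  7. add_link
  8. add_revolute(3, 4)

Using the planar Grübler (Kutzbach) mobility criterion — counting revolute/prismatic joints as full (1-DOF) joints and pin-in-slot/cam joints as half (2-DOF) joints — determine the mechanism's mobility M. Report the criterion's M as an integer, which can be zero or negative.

M = 6

(L,J1,J2)=(1,0,0); link0 fixed
link1: (2,0,0)
link2: (3,0,0)
C 2-0 [J2]: (3,0,1)
link3: (4,0,1)
PS 0-1 [J2]: (4,0,2)
P 3-0 [J1]: (4,1,2)
link4: (5,1,2)
R 3-4 [J1]: (5,2,2)
Grübler: 3·4 − 2·2 − 2 = 6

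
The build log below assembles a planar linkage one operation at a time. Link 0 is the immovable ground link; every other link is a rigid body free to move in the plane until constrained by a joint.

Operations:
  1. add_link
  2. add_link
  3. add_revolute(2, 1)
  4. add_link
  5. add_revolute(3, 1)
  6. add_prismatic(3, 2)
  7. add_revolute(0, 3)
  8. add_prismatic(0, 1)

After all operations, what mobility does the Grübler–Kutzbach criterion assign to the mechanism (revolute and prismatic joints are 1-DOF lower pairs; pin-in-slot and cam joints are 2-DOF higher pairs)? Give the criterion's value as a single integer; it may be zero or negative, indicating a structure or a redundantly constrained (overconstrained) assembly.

ground; <1,0,0>
#1 <2,0,0>
#2 <3,0,0>
R:2↔1 J1 <3,1,0>
#3 <4,1,0>
R:3↔1 J1 <4,2,0>
P:3↔2 J1 <4,3,0>
R:0↔3 J1 <4,4,0>
P:0↔1 J1 <4,5,0>
3×3 − 2×5 − 1×0 = -1

M = -1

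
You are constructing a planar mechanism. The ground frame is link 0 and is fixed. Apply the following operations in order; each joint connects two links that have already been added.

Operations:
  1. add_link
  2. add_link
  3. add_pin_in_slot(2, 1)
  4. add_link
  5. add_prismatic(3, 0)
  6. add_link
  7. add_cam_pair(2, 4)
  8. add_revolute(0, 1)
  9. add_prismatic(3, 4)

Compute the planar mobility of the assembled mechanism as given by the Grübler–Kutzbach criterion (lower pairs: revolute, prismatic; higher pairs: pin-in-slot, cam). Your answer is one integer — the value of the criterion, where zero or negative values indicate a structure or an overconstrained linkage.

M = 4

link 0 = ground. State L|J1|J2 = 1|0|0
+link1  2|0|0
+link2  3|0|0
PS(2,1) f=2→J2  3|0|1
+link3  4|0|1
P(3,0) f=1→J1  4|1|1
+link4  5|1|1
C(2,4) f=2→J2  5|1|2
R(0,1) f=1→J1  5|2|2
P(3,4) f=1→J1  5|3|2
M = 3(5−1)−2·3−2 = 12−6−2 = 4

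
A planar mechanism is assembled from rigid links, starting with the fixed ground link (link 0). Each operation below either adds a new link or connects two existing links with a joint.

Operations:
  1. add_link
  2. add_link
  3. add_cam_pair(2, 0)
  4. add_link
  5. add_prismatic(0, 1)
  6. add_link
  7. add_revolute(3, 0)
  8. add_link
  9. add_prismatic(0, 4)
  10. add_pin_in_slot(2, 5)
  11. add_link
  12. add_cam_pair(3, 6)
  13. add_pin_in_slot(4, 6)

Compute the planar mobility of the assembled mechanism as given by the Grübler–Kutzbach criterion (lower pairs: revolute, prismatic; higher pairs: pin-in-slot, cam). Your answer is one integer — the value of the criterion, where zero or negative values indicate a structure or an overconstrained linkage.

M = 8

link 0 = ground. State L|J1|J2 = 1|0|0
+link1  2|0|0
+link2  3|0|0
C(2,0) f=2→J2  3|0|1
+link3  4|0|1
P(0,1) f=1→J1  4|1|1
+link4  5|1|1
R(3,0) f=1→J1  5|2|1
+link5  6|2|1
P(0,4) f=1→J1  6|3|1
PS(2,5) f=2→J2  6|3|2
+link6  7|3|2
C(3,6) f=2→J2  7|3|3
PS(4,6) f=2→J2  7|3|4
M = 3(7−1)−2·3−4 = 18−6−4 = 8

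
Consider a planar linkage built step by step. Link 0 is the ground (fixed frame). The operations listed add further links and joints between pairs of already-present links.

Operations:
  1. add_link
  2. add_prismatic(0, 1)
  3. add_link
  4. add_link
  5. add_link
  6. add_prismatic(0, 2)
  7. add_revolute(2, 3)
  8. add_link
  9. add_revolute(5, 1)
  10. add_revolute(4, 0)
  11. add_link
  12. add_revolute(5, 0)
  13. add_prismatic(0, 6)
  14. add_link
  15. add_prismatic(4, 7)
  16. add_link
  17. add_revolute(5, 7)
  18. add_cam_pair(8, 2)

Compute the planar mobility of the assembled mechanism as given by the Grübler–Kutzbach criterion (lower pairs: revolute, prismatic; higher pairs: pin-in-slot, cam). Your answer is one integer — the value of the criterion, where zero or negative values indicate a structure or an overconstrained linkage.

link 0 = ground. State L|J1|J2 = 1|0|0
+link1  2|0|0
P(0,1) f=1→J1  2|1|0
+link2  3|1|0
+link3  4|1|0
+link4  5|1|0
P(0,2) f=1→J1  5|2|0
R(2,3) f=1→J1  5|3|0
+link5  6|3|0
R(5,1) f=1→J1  6|4|0
R(4,0) f=1→J1  6|5|0
+link6  7|5|0
R(5,0) f=1→J1  7|6|0
P(0,6) f=1→J1  7|7|0
+link7  8|7|0
P(4,7) f=1→J1  8|8|0
+link8  9|8|0
R(5,7) f=1→J1  9|9|0
C(8,2) f=2→J2  9|9|1
M = 3(9−1)−2·9−1 = 24−18−1 = 5

M = 5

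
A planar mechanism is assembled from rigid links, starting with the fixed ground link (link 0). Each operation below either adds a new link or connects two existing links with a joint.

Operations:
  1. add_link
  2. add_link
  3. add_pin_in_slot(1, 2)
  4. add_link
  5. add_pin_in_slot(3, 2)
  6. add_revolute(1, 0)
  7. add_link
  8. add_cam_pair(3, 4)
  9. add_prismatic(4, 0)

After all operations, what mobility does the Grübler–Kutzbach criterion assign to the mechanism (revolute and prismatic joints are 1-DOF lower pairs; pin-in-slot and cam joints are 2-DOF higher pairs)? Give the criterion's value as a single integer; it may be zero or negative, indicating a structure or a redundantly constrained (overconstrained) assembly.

M = 5

L=1 J1=0 J2=0
add link → L=2 J1=0 J2=0
add link → L=3 J1=0 J2=0
PS@1,2 dof=2 J2 → L=3 J1=0 J2=1
add link → L=4 J1=0 J2=1
PS@3,2 dof=2 J2 → L=4 J1=0 J2=2
R@1,0 dof=1 J1 → L=4 J1=1 J2=2
add link → L=5 J1=1 J2=2
C@3,4 dof=2 J2 → L=5 J1=1 J2=3
P@4,0 dof=1 J1 → L=5 J1=2 J2=3
M=3(L−1)−2J1−J2=3·4−2·2−3=5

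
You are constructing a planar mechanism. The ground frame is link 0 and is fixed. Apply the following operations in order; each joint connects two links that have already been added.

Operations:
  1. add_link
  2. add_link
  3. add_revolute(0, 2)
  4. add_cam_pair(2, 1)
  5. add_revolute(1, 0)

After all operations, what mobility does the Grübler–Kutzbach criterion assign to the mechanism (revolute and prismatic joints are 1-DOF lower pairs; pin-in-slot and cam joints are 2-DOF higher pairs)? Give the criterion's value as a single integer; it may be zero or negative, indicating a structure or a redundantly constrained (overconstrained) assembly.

L=1 J1=0 J2=0
add link → L=2 J1=0 J2=0
add link → L=3 J1=0 J2=0
R@0,2 dof=1 J1 → L=3 J1=1 J2=0
C@2,1 dof=2 J2 → L=3 J1=1 J2=1
R@1,0 dof=1 J1 → L=3 J1=2 J2=1
M=3(L−1)−2J1−J2=3·2−2·2−1=1

M = 1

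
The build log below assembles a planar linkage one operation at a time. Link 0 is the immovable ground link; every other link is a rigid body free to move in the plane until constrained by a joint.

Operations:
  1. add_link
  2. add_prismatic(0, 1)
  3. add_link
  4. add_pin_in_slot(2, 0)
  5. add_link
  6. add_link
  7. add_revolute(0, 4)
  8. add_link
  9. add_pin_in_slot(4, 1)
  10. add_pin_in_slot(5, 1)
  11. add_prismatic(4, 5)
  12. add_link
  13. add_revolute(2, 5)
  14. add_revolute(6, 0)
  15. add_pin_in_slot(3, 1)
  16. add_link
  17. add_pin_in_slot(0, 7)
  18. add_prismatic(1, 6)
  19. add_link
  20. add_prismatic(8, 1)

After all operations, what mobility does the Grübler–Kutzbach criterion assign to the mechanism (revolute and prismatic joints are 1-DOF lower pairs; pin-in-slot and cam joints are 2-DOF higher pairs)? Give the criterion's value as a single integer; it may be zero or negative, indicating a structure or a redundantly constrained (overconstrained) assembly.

link 0 = ground. State L|J1|J2 = 1|0|0
+link1  2|0|0
P(0,1) f=1→J1  2|1|0
+link2  3|1|0
PS(2,0) f=2→J2  3|1|1
+link3  4|1|1
+link4  5|1|1
R(0,4) f=1→J1  5|2|1
+link5  6|2|1
PS(4,1) f=2→J2  6|2|2
PS(5,1) f=2→J2  6|2|3
P(4,5) f=1→J1  6|3|3
+link6  7|3|3
R(2,5) f=1→J1  7|4|3
R(6,0) f=1→J1  7|5|3
PS(3,1) f=2→J2  7|5|4
+link7  8|5|4
PS(0,7) f=2→J2  8|5|5
P(1,6) f=1→J1  8|6|5
+link8  9|6|5
P(8,1) f=1→J1  9|7|5
M = 3(9−1)−2·7−5 = 24−14−5 = 5

M = 5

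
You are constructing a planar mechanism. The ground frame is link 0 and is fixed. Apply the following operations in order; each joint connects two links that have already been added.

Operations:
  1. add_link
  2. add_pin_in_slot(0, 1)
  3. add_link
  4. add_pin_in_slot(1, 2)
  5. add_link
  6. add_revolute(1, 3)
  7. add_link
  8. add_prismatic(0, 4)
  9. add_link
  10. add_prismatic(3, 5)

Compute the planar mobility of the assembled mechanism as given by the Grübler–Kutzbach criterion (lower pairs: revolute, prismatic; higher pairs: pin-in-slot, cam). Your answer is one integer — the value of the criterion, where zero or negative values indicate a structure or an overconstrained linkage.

M = 7

(L,J1,J2)=(1,0,0); link0 fixed
link1: (2,0,0)
PS 0-1 [J2]: (2,0,1)
link2: (3,0,1)
PS 1-2 [J2]: (3,0,2)
link3: (4,0,2)
R 1-3 [J1]: (4,1,2)
link4: (5,1,2)
P 0-4 [J1]: (5,2,2)
link5: (6,2,2)
P 3-5 [J1]: (6,3,2)
Grübler: 3·5 − 2·3 − 2 = 7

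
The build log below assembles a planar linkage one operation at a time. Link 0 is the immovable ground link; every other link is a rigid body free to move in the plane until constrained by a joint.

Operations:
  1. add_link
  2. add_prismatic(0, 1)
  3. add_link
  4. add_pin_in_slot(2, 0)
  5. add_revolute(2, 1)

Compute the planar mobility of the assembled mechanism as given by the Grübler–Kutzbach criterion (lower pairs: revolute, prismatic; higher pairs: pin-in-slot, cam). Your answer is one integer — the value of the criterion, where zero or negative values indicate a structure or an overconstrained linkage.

[1;0;0] (link 0 is ground)
L+ [2;0;0]
P(0,1)∈J1 [2;1;0]
L+ [3;1;0]
PS(2,0)∈J2 [3;1;1]
R(2,1)∈J1 [3;2;1]
mobility = 6 − 4 − 1 = 1

M = 1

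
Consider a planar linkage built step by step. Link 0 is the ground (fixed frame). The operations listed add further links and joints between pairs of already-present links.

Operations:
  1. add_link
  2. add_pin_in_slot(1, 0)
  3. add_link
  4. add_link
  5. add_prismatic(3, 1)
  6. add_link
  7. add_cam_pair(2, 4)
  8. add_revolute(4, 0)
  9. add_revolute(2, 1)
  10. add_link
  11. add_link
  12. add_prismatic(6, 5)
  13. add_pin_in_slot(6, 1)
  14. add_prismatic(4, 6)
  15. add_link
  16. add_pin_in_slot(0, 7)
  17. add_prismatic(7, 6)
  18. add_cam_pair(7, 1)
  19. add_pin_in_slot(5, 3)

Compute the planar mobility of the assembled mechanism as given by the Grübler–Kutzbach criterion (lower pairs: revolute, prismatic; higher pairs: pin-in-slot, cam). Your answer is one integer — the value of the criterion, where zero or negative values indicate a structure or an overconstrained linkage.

M = 3

link 0 = ground. State L|J1|J2 = 1|0|0
+link1  2|0|0
PS(1,0) f=2→J2  2|0|1
+link2  3|0|1
+link3  4|0|1
P(3,1) f=1→J1  4|1|1
+link4  5|1|1
C(2,4) f=2→J2  5|1|2
R(4,0) f=1→J1  5|2|2
R(2,1) f=1→J1  5|3|2
+link5  6|3|2
+link6  7|3|2
P(6,5) f=1→J1  7|4|2
PS(6,1) f=2→J2  7|4|3
P(4,6) f=1→J1  7|5|3
+link7  8|5|3
PS(0,7) f=2→J2  8|5|4
P(7,6) f=1→J1  8|6|4
C(7,1) f=2→J2  8|6|5
PS(5,3) f=2→J2  8|6|6
M = 3(8−1)−2·6−6 = 21−12−6 = 3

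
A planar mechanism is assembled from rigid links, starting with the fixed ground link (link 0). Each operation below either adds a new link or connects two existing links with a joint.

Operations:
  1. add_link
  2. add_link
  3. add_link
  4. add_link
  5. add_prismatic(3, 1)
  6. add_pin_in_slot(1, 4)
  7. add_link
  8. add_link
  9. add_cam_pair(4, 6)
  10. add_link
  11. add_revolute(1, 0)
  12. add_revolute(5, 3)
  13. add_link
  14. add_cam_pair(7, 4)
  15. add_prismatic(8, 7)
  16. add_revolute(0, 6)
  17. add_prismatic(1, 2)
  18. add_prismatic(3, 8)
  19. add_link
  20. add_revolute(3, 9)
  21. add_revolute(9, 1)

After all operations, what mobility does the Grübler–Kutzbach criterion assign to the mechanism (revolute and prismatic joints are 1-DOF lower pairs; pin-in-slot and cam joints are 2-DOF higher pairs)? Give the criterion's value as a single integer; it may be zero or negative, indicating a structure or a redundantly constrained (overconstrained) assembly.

L=1 J1=0 J2=0
add link → L=2 J1=0 J2=0
add link → L=3 J1=0 J2=0
add link → L=4 J1=0 J2=0
add link → L=5 J1=0 J2=0
P@3,1 dof=1 J1 → L=5 J1=1 J2=0
PS@1,4 dof=2 J2 → L=5 J1=1 J2=1
add link → L=6 J1=1 J2=1
add link → L=7 J1=1 J2=1
C@4,6 dof=2 J2 → L=7 J1=1 J2=2
add link → L=8 J1=1 J2=2
R@1,0 dof=1 J1 → L=8 J1=2 J2=2
R@5,3 dof=1 J1 → L=8 J1=3 J2=2
add link → L=9 J1=3 J2=2
C@7,4 dof=2 J2 → L=9 J1=3 J2=3
P@8,7 dof=1 J1 → L=9 J1=4 J2=3
R@0,6 dof=1 J1 → L=9 J1=5 J2=3
P@1,2 dof=1 J1 → L=9 J1=6 J2=3
P@3,8 dof=1 J1 → L=9 J1=7 J2=3
add link → L=10 J1=7 J2=3
R@3,9 dof=1 J1 → L=10 J1=8 J2=3
R@9,1 dof=1 J1 → L=10 J1=9 J2=3
M=3(L−1)−2J1−J2=3·9−2·9−3=6

M = 6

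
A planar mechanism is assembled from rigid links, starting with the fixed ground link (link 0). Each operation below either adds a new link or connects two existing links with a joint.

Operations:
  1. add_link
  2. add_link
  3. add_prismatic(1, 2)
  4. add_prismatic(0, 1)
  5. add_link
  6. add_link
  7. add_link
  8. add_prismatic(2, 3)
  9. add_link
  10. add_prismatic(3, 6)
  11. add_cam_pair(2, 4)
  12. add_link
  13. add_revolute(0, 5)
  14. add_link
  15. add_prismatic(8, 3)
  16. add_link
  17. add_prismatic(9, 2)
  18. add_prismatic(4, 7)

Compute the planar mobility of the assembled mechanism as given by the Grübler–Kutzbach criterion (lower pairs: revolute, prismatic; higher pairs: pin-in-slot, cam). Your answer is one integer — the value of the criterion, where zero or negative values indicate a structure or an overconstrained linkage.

M = 10

(L,J1,J2)=(1,0,0); link0 fixed
link1: (2,0,0)
link2: (3,0,0)
P 1-2 [J1]: (3,1,0)
P 0-1 [J1]: (3,2,0)
link3: (4,2,0)
link4: (5,2,0)
link5: (6,2,0)
P 2-3 [J1]: (6,3,0)
link6: (7,3,0)
P 3-6 [J1]: (7,4,0)
C 2-4 [J2]: (7,4,1)
link7: (8,4,1)
R 0-5 [J1]: (8,5,1)
link8: (9,5,1)
P 8-3 [J1]: (9,6,1)
link9: (10,6,1)
P 9-2 [J1]: (10,7,1)
P 4-7 [J1]: (10,8,1)
Grübler: 3·9 − 2·8 − 1 = 10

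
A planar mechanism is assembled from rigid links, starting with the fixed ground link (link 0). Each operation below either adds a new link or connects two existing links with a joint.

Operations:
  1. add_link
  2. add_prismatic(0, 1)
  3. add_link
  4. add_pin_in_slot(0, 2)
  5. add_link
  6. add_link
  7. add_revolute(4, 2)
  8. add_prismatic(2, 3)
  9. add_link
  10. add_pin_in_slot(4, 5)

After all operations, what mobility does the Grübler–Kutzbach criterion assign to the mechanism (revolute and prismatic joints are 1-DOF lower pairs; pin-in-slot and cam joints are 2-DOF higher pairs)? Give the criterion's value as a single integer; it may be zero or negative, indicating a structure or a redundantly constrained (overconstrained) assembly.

[1;0;0] (link 0 is ground)
L+ [2;0;0]
P(0,1)∈J1 [2;1;0]
L+ [3;1;0]
PS(0,2)∈J2 [3;1;1]
L+ [4;1;1]
L+ [5;1;1]
R(4,2)∈J1 [5;2;1]
P(2,3)∈J1 [5;3;1]
L+ [6;3;1]
PS(4,5)∈J2 [6;3;2]
mobility = 15 − 6 − 2 = 7

M = 7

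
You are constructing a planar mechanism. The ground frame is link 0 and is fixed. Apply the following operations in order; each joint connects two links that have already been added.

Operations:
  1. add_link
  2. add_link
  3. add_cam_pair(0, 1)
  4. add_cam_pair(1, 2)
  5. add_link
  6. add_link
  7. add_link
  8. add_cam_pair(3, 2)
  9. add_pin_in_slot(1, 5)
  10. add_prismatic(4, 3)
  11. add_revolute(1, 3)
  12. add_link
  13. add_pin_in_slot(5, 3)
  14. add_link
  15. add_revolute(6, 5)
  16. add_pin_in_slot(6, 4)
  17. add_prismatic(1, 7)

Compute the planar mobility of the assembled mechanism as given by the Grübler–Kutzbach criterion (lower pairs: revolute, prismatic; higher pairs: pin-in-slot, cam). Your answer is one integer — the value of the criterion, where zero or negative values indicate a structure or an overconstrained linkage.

M = 7

ground; <1,0,0>
#1 <2,0,0>
#2 <3,0,0>
C:0↔1 J2 <3,0,1>
C:1↔2 J2 <3,0,2>
#3 <4,0,2>
#4 <5,0,2>
#5 <6,0,2>
C:3↔2 J2 <6,0,3>
PS:1↔5 J2 <6,0,4>
P:4↔3 J1 <6,1,4>
R:1↔3 J1 <6,2,4>
#6 <7,2,4>
PS:5↔3 J2 <7,2,5>
#7 <8,2,5>
R:6↔5 J1 <8,3,5>
PS:6↔4 J2 <8,3,6>
P:1↔7 J1 <8,4,6>
3×7 − 2×4 − 1×6 = 7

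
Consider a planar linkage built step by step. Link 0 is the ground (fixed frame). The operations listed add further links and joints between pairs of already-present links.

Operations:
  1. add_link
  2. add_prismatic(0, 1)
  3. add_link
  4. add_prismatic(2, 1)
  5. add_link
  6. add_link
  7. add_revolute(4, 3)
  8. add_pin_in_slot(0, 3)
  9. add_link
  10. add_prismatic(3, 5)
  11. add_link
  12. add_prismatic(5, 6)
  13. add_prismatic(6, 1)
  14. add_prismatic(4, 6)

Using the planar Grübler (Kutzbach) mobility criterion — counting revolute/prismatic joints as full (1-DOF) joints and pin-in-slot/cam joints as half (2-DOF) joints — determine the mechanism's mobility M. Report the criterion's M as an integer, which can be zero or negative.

M = 3

(L,J1,J2)=(1,0,0); link0 fixed
link1: (2,0,0)
P 0-1 [J1]: (2,1,0)
link2: (3,1,0)
P 2-1 [J1]: (3,2,0)
link3: (4,2,0)
link4: (5,2,0)
R 4-3 [J1]: (5,3,0)
PS 0-3 [J2]: (5,3,1)
link5: (6,3,1)
P 3-5 [J1]: (6,4,1)
link6: (7,4,1)
P 5-6 [J1]: (7,5,1)
P 6-1 [J1]: (7,6,1)
P 4-6 [J1]: (7,7,1)
Grübler: 3·6 − 2·7 − 1 = 3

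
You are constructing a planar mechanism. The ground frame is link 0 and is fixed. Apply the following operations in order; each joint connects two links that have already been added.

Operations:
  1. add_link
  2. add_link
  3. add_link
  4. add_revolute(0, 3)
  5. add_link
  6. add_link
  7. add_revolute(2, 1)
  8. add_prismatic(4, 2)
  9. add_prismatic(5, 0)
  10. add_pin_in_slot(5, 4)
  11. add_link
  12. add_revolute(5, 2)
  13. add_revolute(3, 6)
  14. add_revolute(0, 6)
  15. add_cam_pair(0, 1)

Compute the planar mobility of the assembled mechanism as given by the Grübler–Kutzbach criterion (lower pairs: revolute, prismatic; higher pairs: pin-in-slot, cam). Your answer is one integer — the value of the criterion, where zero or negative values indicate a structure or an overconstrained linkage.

M = 2

[1;0;0] (link 0 is ground)
L+ [2;0;0]
L+ [3;0;0]
L+ [4;0;0]
R(0,3)∈J1 [4;1;0]
L+ [5;1;0]
L+ [6;1;0]
R(2,1)∈J1 [6;2;0]
P(4,2)∈J1 [6;3;0]
P(5,0)∈J1 [6;4;0]
PS(5,4)∈J2 [6;4;1]
L+ [7;4;1]
R(5,2)∈J1 [7;5;1]
R(3,6)∈J1 [7;6;1]
R(0,6)∈J1 [7;7;1]
C(0,1)∈J2 [7;7;2]
mobility = 18 − 14 − 2 = 2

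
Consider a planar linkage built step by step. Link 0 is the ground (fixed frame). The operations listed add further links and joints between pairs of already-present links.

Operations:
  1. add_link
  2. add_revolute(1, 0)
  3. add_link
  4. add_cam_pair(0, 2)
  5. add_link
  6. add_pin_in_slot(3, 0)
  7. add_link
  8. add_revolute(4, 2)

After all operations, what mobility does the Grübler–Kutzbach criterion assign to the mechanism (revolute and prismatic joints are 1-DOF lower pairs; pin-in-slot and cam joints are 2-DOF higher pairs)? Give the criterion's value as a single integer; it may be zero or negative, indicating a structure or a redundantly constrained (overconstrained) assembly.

M = 6

L=1 J1=0 J2=0
add link → L=2 J1=0 J2=0
R@1,0 dof=1 J1 → L=2 J1=1 J2=0
add link → L=3 J1=1 J2=0
C@0,2 dof=2 J2 → L=3 J1=1 J2=1
add link → L=4 J1=1 J2=1
PS@3,0 dof=2 J2 → L=4 J1=1 J2=2
add link → L=5 J1=1 J2=2
R@4,2 dof=1 J1 → L=5 J1=2 J2=2
M=3(L−1)−2J1−J2=3·4−2·2−2=6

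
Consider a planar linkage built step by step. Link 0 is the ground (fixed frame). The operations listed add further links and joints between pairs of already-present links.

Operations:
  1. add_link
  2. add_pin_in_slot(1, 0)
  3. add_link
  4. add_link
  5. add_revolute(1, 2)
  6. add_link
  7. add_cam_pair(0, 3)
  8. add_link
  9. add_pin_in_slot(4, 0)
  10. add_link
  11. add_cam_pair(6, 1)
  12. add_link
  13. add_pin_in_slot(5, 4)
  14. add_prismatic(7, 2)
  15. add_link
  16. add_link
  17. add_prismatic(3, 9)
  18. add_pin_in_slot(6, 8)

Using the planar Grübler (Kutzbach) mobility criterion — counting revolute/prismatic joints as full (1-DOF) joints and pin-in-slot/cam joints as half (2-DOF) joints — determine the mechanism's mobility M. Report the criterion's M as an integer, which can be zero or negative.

M = 15

(L,J1,J2)=(1,0,0); link0 fixed
link1: (2,0,0)
PS 1-0 [J2]: (2,0,1)
link2: (3,0,1)
link3: (4,0,1)
R 1-2 [J1]: (4,1,1)
link4: (5,1,1)
C 0-3 [J2]: (5,1,2)
link5: (6,1,2)
PS 4-0 [J2]: (6,1,3)
link6: (7,1,3)
C 6-1 [J2]: (7,1,4)
link7: (8,1,4)
PS 5-4 [J2]: (8,1,5)
P 7-2 [J1]: (8,2,5)
link8: (9,2,5)
link9: (10,2,5)
P 3-9 [J1]: (10,3,5)
PS 6-8 [J2]: (10,3,6)
Grübler: 3·9 − 2·3 − 6 = 15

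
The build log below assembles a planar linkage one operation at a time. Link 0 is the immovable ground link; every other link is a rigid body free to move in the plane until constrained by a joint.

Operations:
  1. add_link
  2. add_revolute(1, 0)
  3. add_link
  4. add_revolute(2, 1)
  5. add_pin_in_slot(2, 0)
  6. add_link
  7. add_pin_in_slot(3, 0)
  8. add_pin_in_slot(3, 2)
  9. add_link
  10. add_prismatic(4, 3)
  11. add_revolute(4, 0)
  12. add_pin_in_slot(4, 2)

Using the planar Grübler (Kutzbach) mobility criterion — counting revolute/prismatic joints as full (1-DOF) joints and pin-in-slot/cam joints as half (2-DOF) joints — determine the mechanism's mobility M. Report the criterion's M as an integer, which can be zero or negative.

M = 0

[1;0;0] (link 0 is ground)
L+ [2;0;0]
R(1,0)∈J1 [2;1;0]
L+ [3;1;0]
R(2,1)∈J1 [3;2;0]
PS(2,0)∈J2 [3;2;1]
L+ [4;2;1]
PS(3,0)∈J2 [4;2;2]
PS(3,2)∈J2 [4;2;3]
L+ [5;2;3]
P(4,3)∈J1 [5;3;3]
R(4,0)∈J1 [5;4;3]
PS(4,2)∈J2 [5;4;4]
mobility = 12 − 8 − 4 = 0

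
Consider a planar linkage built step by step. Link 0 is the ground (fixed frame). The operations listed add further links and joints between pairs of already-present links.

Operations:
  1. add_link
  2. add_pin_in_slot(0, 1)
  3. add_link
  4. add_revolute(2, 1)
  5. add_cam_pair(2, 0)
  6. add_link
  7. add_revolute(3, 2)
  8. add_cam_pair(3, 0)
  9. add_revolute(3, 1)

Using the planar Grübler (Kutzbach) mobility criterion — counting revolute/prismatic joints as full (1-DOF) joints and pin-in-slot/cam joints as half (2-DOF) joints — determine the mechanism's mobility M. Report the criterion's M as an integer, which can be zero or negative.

M = 0

ground; <1,0,0>
#1 <2,0,0>
PS:0↔1 J2 <2,0,1>
#2 <3,0,1>
R:2↔1 J1 <3,1,1>
C:2↔0 J2 <3,1,2>
#3 <4,1,2>
R:3↔2 J1 <4,2,2>
C:3↔0 J2 <4,2,3>
R:3↔1 J1 <4,3,3>
3×3 − 2×3 − 1×3 = 0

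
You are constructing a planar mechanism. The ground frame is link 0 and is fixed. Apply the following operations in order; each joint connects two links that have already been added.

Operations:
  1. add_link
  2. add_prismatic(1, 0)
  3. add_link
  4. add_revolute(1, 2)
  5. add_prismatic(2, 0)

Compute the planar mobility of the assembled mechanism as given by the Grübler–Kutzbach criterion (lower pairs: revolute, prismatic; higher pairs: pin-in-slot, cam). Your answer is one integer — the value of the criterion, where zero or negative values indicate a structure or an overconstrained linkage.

M = 0

[1;0;0] (link 0 is ground)
L+ [2;0;0]
P(1,0)∈J1 [2;1;0]
L+ [3;1;0]
R(1,2)∈J1 [3;2;0]
P(2,0)∈J1 [3;3;0]
mobility = 6 − 6 − 0 = 0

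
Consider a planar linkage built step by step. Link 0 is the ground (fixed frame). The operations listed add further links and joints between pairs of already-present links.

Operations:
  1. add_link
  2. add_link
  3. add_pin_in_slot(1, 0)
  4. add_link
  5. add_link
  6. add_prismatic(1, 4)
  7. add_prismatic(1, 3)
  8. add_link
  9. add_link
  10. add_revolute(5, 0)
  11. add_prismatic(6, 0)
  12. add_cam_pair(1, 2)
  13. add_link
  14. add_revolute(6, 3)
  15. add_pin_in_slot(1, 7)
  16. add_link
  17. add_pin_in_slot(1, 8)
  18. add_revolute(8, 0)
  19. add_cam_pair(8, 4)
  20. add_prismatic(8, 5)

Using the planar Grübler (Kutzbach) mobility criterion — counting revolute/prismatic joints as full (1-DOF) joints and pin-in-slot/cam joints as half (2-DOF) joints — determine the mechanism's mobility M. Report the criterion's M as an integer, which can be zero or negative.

link 0 = ground. State L|J1|J2 = 1|0|0
+link1  2|0|0
+link2  3|0|0
PS(1,0) f=2→J2  3|0|1
+link3  4|0|1
+link4  5|0|1
P(1,4) f=1→J1  5|1|1
P(1,3) f=1→J1  5|2|1
+link5  6|2|1
+link6  7|2|1
R(5,0) f=1→J1  7|3|1
P(6,0) f=1→J1  7|4|1
C(1,2) f=2→J2  7|4|2
+link7  8|4|2
R(6,3) f=1→J1  8|5|2
PS(1,7) f=2→J2  8|5|3
+link8  9|5|3
PS(1,8) f=2→J2  9|5|4
R(8,0) f=1→J1  9|6|4
C(8,4) f=2→J2  9|6|5
P(8,5) f=1→J1  9|7|5
M = 3(9−1)−2·7−5 = 24−14−5 = 5

M = 5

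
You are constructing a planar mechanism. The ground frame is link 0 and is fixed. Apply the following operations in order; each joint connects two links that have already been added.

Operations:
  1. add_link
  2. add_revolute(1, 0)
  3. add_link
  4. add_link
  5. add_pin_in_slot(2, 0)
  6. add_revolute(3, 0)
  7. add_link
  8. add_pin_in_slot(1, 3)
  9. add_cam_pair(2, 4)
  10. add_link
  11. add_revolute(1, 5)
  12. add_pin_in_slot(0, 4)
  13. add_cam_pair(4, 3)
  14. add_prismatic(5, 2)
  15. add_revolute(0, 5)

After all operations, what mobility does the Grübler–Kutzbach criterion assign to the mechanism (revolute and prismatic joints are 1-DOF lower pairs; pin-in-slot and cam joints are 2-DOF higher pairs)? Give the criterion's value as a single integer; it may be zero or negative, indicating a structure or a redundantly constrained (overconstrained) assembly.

M = 0

ground; <1,0,0>
#1 <2,0,0>
R:1↔0 J1 <2,1,0>
#2 <3,1,0>
#3 <4,1,0>
PS:2↔0 J2 <4,1,1>
R:3↔0 J1 <4,2,1>
#4 <5,2,1>
PS:1↔3 J2 <5,2,2>
C:2↔4 J2 <5,2,3>
#5 <6,2,3>
R:1↔5 J1 <6,3,3>
PS:0↔4 J2 <6,3,4>
C:4↔3 J2 <6,3,5>
P:5↔2 J1 <6,4,5>
R:0↔5 J1 <6,5,5>
3×5 − 2×5 − 1×5 = 0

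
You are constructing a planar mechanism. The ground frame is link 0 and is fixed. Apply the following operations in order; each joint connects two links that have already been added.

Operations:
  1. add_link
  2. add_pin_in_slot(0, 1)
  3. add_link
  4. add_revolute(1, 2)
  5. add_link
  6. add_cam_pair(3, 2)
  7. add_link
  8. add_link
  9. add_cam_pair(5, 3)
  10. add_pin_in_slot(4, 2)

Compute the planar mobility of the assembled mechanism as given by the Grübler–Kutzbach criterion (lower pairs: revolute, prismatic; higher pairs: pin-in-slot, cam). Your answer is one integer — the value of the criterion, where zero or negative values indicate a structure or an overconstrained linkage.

link 0 = ground. State L|J1|J2 = 1|0|0
+link1  2|0|0
PS(0,1) f=2→J2  2|0|1
+link2  3|0|1
R(1,2) f=1→J1  3|1|1
+link3  4|1|1
C(3,2) f=2→J2  4|1|2
+link4  5|1|2
+link5  6|1|2
C(5,3) f=2→J2  6|1|3
PS(4,2) f=2→J2  6|1|4
M = 3(6−1)−2·1−4 = 15−2−4 = 9

M = 9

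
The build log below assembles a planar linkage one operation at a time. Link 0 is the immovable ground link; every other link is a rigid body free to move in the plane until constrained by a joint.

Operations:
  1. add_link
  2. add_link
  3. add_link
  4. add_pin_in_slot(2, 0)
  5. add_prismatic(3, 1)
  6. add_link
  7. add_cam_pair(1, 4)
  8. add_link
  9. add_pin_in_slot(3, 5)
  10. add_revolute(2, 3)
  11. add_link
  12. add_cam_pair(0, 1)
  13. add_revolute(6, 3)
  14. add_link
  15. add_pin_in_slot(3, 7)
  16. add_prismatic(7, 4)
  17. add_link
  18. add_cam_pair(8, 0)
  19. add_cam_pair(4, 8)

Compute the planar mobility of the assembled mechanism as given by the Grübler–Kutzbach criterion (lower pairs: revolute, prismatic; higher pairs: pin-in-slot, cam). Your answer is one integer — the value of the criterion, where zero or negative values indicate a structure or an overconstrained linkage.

M = 9

[1;0;0] (link 0 is ground)
L+ [2;0;0]
L+ [3;0;0]
L+ [4;0;0]
PS(2,0)∈J2 [4;0;1]
P(3,1)∈J1 [4;1;1]
L+ [5;1;1]
C(1,4)∈J2 [5;1;2]
L+ [6;1;2]
PS(3,5)∈J2 [6;1;3]
R(2,3)∈J1 [6;2;3]
L+ [7;2;3]
C(0,1)∈J2 [7;2;4]
R(6,3)∈J1 [7;3;4]
L+ [8;3;4]
PS(3,7)∈J2 [8;3;5]
P(7,4)∈J1 [8;4;5]
L+ [9;4;5]
C(8,0)∈J2 [9;4;6]
C(4,8)∈J2 [9;4;7]
mobility = 24 − 8 − 7 = 9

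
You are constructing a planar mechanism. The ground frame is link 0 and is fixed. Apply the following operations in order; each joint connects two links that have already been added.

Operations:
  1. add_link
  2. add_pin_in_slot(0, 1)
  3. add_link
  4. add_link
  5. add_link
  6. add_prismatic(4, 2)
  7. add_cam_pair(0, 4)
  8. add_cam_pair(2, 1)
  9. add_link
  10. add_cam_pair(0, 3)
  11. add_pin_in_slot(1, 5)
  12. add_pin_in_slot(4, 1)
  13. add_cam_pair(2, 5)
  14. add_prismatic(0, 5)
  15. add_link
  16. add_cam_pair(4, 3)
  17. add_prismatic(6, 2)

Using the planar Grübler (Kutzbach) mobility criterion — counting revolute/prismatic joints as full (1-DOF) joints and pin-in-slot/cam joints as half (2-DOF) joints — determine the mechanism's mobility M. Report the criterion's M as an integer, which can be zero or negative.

(L,J1,J2)=(1,0,0); link0 fixed
link1: (2,0,0)
PS 0-1 [J2]: (2,0,1)
link2: (3,0,1)
link3: (4,0,1)
link4: (5,0,1)
P 4-2 [J1]: (5,1,1)
C 0-4 [J2]: (5,1,2)
C 2-1 [J2]: (5,1,3)
link5: (6,1,3)
C 0-3 [J2]: (6,1,4)
PS 1-5 [J2]: (6,1,5)
PS 4-1 [J2]: (6,1,6)
C 2-5 [J2]: (6,1,7)
P 0-5 [J1]: (6,2,7)
link6: (7,2,7)
C 4-3 [J2]: (7,2,8)
P 6-2 [J1]: (7,3,8)
Grübler: 3·6 − 2·3 − 8 = 4

M = 4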